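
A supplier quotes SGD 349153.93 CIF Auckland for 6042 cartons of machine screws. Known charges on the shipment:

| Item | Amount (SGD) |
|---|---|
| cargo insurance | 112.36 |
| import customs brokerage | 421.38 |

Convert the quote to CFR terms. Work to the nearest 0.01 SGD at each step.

Not relevant to the conversion: brokerage — on the buyer under both terms; not part of either seller's price.
From CIF to CFR, the seller no longer bears: insurance.
CFR price = 349153.93 − 112.36 = 349041.57

CFR price: SGD 349041.57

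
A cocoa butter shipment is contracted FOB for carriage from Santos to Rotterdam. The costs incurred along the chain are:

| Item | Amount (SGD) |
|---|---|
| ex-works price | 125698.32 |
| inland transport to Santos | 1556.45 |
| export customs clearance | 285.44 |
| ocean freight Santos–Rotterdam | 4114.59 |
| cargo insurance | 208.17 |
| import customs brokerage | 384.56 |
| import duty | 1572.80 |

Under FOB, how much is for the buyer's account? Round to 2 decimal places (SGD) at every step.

Buyer's account: SGD 6280.12

FOB: the seller bears costs until goods are on board at the origin port; the buyer bears freight, insurance and all costs thereafter.
Seller's account: goods 125698.32 + inland to port 1556.45 + export clearance 285.44 = 127540.21
Buyer's account: freight 4114.59 + insurance 208.17 + brokerage 384.56 + duty 1572.80 = 6280.12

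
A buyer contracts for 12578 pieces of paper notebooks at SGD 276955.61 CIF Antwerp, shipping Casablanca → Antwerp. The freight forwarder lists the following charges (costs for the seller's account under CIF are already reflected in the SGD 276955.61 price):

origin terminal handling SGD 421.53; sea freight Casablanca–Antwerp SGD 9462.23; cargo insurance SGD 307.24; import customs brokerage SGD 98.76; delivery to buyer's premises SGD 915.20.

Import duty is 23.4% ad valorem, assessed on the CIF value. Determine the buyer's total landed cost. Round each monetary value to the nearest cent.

Total landed cost: SGD 342777.18

CIF: the seller pays costs through ocean freight and marine insurance to the destination port.
Already in the invoice (seller's account under CIF): origin terminal, freight, insurance — exclude.
The CIF price already equals the CIF value: 276955.61
Import duty = 276955.61 × 23.4% = 64807.61
Buyer bears: brokerage 98.76 + delivery 915.20 + duty 64807.61 = 65821.57
Landed cost = invoice 276955.61 + 65821.57 = 342777.18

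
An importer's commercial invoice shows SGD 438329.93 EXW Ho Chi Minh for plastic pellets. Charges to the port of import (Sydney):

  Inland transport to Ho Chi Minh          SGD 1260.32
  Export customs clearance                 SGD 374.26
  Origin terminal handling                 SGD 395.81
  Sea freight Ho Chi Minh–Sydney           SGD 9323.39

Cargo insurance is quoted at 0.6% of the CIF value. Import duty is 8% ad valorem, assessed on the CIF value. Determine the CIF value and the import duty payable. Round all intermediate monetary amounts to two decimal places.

CIF value: SGD 452398.10; import duty: SGD 36191.85

Let C be the CIF value. C = EXW price + pre-shipment costs + freight + 0.6% × C
C − 0.6% × C = 438329.93 + 1260.32 + 374.26 + 395.81 + 9323.39
0.994 × C = 449683.71
C = 449683.71 / 0.994 = 452398.10
Insurance premium = 0.6% × 452398.10 = 2714.39
Import duty = 452398.10 × 8% = 36191.85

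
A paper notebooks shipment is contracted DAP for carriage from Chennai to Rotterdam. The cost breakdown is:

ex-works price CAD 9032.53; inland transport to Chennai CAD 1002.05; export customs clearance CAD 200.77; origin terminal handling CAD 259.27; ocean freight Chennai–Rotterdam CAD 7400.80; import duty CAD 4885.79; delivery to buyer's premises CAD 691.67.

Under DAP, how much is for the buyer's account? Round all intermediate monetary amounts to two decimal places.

Buyer's account: CAD 4885.79

DAP: the seller bears all costs to the named destination except import duty and clearance.
Seller's account: goods 9032.53 + inland to port 1002.05 + export clearance 200.77 + origin terminal 259.27 + freight 7400.80 + delivery 691.67 = 18587.09
Buyer's account: duty 4885.79 = 4885.79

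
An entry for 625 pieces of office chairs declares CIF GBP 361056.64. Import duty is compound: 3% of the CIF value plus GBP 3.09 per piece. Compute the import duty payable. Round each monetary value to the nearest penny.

Import duty: GBP 12762.95

Ad valorem component: 361056.64 × 3% = 10831.70
Specific component: 625 × 3.09 = 1931.25
Import duty = 10831.70 + 1931.25 = 12762.95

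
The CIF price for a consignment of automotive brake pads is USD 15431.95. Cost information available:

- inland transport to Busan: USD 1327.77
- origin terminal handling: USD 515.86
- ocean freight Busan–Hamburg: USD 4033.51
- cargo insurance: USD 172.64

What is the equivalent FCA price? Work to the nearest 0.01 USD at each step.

Not relevant to the conversion: inland to port — on the seller under both CIF and FCA; already in the CIF price and stays in the FCA price.
From CIF to FCA, the seller no longer bears: origin terminal, freight, insurance.
FCA price = 15431.95 − 515.86 − 4033.51 − 172.64 = 10709.94

FCA price: USD 10709.94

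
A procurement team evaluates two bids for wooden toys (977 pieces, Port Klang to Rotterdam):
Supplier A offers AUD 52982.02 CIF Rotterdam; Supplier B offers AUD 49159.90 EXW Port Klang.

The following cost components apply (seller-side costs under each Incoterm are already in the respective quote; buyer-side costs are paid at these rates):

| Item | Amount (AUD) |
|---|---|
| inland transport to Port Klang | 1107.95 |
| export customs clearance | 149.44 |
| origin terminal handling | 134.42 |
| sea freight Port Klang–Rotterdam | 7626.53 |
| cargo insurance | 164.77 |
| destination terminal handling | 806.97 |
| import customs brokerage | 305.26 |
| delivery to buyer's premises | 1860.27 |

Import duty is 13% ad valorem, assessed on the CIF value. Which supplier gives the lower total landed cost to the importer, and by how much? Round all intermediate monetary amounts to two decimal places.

Supplier A is cheaper by AUD 6057.92

Supplier A (CIF):
The CIF price already equals the CIF value: 52982.02
Import duty = 52982.02 × 13% = 6887.66
Buyer bears (A): 806.97 + 305.26 + 1860.27 = 2972.50
Landed cost (A) = invoice 52982.02 + 2972.50 + duty 6887.66 = 62842.18
Supplier B (EXW):
CIF value = EXW price + inland to port + export clearance + origin terminal + freight + insurance = 49159.90 + 1107.95 + 149.44 + 134.42 + 7626.53 + 164.77 = 58343.01
Import duty = 58343.01 × 13% = 7584.59
Buyer bears (B): 1107.95 + 149.44 + 134.42 + 7626.53 + 164.77 + 806.97 + 305.26 + 1860.27 = 12155.61
Landed cost (B) = invoice 49159.90 + 12155.61 + duty 7584.59 = 68900.10
Difference = |62842.18 − 68900.10| = 6057.92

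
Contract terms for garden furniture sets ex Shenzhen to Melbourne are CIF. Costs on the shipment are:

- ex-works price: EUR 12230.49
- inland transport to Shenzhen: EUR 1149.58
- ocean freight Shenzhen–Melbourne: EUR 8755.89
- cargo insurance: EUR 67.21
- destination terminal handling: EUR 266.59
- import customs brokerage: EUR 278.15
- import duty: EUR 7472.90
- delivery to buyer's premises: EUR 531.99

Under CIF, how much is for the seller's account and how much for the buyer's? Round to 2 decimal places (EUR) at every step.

CIF: the seller pays costs through ocean freight and marine insurance to the destination port.
Seller's account: goods 12230.49 + inland to port 1149.58 + freight 8755.89 + insurance 67.21 = 22203.17
Buyer's account: destination terminal 266.59 + brokerage 278.15 + duty 7472.90 + delivery 531.99 = 8549.63

Seller: EUR 22203.17; buyer: EUR 8549.63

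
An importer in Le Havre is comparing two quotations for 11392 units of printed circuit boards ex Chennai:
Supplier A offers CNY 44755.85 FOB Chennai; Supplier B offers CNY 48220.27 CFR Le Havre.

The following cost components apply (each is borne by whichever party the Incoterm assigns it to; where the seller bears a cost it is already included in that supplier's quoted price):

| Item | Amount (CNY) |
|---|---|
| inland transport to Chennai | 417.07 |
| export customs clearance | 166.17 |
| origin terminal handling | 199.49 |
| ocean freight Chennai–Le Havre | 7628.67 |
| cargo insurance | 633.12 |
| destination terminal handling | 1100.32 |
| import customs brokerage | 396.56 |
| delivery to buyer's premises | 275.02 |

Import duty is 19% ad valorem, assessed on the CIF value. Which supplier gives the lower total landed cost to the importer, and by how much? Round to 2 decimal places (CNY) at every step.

Supplier A (FOB):
CIF value = FOB price + freight + insurance = 44755.85 + 7628.67 + 633.12 = 53017.64
Import duty = 53017.64 × 19% = 10073.35
Buyer bears (A): 7628.67 + 633.12 + 1100.32 + 396.56 + 275.02 = 10033.69
Landed cost (A) = invoice 44755.85 + 10033.69 + duty 10073.35 = 64862.89
Supplier B (CFR):
CIF value = CFR price + insurance = 48220.27 + 633.12 = 48853.39
Import duty = 48853.39 × 19% = 9282.14
Buyer bears (B): 633.12 + 1100.32 + 396.56 + 275.02 = 2405.02
Landed cost (B) = invoice 48220.27 + 2405.02 + duty 9282.14 = 59907.43
Difference = |64862.89 − 59907.43| = 4955.46

Supplier B is cheaper by CNY 4955.46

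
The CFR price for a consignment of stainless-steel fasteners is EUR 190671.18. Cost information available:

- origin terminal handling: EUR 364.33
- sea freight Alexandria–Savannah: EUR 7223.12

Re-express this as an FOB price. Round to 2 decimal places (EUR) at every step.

FOB price: EUR 183448.06

Not relevant to the conversion: origin terminal — on the seller under both CFR and FOB; already in the CFR price and stays in the FOB price.
From CFR to FOB, the seller no longer bears: freight.
FOB price = 190671.18 − 7223.12 = 183448.06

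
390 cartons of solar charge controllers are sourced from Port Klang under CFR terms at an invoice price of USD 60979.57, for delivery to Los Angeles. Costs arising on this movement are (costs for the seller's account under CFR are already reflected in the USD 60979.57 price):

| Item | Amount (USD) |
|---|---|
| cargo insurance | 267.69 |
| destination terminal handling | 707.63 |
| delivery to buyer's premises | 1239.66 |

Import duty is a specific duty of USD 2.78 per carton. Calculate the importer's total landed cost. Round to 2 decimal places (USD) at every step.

CFR: the seller pays costs through ocean freight to the destination port, but not insurance.
CIF value = CFR price + insurance = 60979.57 + 267.69 = 61247.26
Import duty = 390 × 2.78 = 1084.20
Buyer bears: insurance 267.69 + destination terminal 707.63 + delivery 1239.66 + duty 1084.20 = 3299.18
Landed cost = invoice 60979.57 + 3299.18 = 64278.75

Total landed cost: USD 64278.75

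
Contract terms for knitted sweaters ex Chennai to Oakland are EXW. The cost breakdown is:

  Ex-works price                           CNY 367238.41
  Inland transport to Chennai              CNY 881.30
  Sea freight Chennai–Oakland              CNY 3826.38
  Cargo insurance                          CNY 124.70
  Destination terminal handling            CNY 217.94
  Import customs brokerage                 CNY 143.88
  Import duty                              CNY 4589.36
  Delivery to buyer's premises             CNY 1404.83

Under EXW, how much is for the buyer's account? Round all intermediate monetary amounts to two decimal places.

EXW: the seller makes goods available at their premises; the buyer bears all onward costs.
Seller's account: goods 367238.41 = 367238.41
Buyer's account: inland to port 881.30 + freight 3826.38 + insurance 124.70 + destination terminal 217.94 + brokerage 143.88 + duty 4589.36 + delivery 1404.83 = 11188.39

Buyer's account: CNY 11188.39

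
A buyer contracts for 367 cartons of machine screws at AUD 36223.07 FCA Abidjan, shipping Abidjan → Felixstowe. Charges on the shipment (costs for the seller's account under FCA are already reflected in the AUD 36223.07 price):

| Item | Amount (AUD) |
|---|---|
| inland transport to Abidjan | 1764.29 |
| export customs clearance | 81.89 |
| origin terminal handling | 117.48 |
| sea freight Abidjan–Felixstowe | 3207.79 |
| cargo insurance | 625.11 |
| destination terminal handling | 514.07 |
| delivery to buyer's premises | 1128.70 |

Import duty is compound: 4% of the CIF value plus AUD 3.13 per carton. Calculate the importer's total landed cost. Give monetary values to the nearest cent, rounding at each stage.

FCA: the seller delivers export-cleared goods to the carrier; the buyer bears costs from that point.
Already in the invoice (seller's account under FCA): inland to port, export clearance — exclude.
CIF value = FCA price + origin terminal + freight + insurance = 36223.07 + 117.48 + 3207.79 + 625.11 = 40173.45
Ad valorem component: 40173.45 × 4% = 1606.94
Specific component: 367 × 3.13 = 1148.71
Import duty = 1606.94 + 1148.71 = 2755.65
Buyer bears: origin terminal 117.48 + freight 3207.79 + insurance 625.11 + destination terminal 514.07 + delivery 1128.70 + duty 2755.65 = 8348.80
Landed cost = invoice 36223.07 + 8348.80 = 44571.87

Total landed cost: AUD 44571.87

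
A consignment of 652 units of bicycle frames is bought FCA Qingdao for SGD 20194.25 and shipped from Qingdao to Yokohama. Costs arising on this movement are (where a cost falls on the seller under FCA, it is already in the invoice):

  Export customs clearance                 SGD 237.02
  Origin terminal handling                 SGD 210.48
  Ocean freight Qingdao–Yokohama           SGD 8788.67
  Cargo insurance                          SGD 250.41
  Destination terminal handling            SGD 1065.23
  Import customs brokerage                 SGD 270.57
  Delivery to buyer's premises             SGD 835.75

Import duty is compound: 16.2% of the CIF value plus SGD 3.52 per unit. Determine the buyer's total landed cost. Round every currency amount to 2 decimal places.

Total landed cost: SGD 38680.30

FCA: the seller delivers export-cleared goods to the carrier; the buyer bears costs from that point.
Already in the invoice (seller's account under FCA): export clearance — exclude.
CIF value = FCA price + origin terminal + freight + insurance = 20194.25 + 210.48 + 8788.67 + 250.41 = 29443.81
Ad valorem component: 29443.81 × 16.2% = 4769.90
Specific component: 652 × 3.52 = 2295.04
Import duty = 4769.90 + 2295.04 = 7064.94
Buyer bears: origin terminal 210.48 + freight 8788.67 + insurance 250.41 + destination terminal 1065.23 + brokerage 270.57 + delivery 835.75 + duty 7064.94 = 18486.05
Landed cost = invoice 20194.25 + 18486.05 = 38680.30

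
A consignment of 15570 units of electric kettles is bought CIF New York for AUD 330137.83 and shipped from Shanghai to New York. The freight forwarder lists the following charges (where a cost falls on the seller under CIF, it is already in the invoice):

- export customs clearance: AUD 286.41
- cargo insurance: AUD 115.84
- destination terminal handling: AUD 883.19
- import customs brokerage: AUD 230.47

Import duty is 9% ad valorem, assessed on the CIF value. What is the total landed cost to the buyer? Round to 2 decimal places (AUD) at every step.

CIF: the seller pays costs through ocean freight and marine insurance to the destination port.
Already in the invoice (seller's account under CIF): export clearance, insurance — exclude.
The CIF price already equals the CIF value: 330137.83
Import duty = 330137.83 × 9% = 29712.40
Buyer bears: destination terminal 883.19 + brokerage 230.47 + duty 29712.40 = 30826.06
Landed cost = invoice 330137.83 + 30826.06 = 360963.89

Total landed cost: AUD 360963.89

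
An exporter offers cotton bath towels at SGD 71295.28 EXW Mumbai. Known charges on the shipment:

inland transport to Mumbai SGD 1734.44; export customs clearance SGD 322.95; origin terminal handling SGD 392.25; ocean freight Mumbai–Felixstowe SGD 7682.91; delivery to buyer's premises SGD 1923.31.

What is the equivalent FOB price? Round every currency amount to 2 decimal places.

Not relevant to the conversion: delivery, freight — on the buyer under both terms; not part of either seller's price.
From EXW to FOB, the seller additionally bears: inland to port, export clearance, origin terminal.
FOB price = 71295.28 + 1734.44 + 322.95 + 392.25 = 73744.92

FOB price: SGD 73744.92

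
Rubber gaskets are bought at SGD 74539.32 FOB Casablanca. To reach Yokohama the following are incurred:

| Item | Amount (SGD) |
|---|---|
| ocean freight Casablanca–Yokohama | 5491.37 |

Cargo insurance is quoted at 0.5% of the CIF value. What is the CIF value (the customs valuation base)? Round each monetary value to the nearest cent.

CIF value: SGD 80432.85

Let C be the CIF value. C = FOB price + freight + 0.5% × C
C − 0.5% × C = 74539.32 + 5491.37
0.995 × C = 80030.69
C = 80030.69 / 0.995 = 80432.85
Insurance premium = 0.5% × 80432.85 = 402.16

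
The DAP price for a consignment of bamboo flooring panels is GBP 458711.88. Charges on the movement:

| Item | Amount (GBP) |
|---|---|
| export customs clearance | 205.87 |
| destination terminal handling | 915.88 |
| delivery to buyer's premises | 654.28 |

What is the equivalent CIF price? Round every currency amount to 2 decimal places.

CIF price: GBP 457141.72

Not relevant to the conversion: export clearance — on the seller under both DAP and CIF; already in the DAP price and stays in the CIF price.
From DAP to CIF, the seller no longer bears: destination terminal, delivery.
CIF price = 458711.88 − 915.88 − 654.28 = 457141.72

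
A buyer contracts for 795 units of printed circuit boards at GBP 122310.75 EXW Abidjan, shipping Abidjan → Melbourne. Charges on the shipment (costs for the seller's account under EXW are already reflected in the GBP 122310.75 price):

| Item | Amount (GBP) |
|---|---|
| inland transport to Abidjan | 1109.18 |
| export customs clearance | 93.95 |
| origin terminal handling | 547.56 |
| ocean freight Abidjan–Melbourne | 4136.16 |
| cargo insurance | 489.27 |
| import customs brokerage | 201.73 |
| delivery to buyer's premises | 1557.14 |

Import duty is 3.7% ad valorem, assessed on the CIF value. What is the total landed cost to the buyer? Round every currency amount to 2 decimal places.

Total landed cost: GBP 135207.15

EXW: the seller makes goods available at their premises; the buyer bears all onward costs.
CIF value = EXW price + inland to port + export clearance + origin terminal + freight + insurance = 122310.75 + 1109.18 + 93.95 + 547.56 + 4136.16 + 489.27 = 128686.87
Import duty = 128686.87 × 3.7% = 4761.41
Buyer bears: inland to port 1109.18 + export clearance 93.95 + origin terminal 547.56 + freight 4136.16 + insurance 489.27 + brokerage 201.73 + delivery 1557.14 + duty 4761.41 = 12896.40
Landed cost = invoice 122310.75 + 12896.40 = 135207.15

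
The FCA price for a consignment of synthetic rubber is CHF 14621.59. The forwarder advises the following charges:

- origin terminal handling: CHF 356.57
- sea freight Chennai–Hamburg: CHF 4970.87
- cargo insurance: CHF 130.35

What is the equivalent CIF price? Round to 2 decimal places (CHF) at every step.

From FCA to CIF, the seller additionally bears: origin terminal, freight, insurance.
CIF price = 14621.59 + 356.57 + 4970.87 + 130.35 = 20079.38

CIF price: CHF 20079.38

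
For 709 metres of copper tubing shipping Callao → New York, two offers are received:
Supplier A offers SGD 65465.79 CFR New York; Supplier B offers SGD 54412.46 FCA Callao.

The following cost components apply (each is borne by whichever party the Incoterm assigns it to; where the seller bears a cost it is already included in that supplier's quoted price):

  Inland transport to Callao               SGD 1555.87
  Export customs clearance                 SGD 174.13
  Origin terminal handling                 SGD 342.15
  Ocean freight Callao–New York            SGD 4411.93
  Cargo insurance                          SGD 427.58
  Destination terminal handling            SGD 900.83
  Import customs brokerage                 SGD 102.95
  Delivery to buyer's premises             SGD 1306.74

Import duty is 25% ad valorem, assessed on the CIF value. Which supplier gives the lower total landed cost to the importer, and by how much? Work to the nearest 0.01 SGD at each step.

Supplier B is cheaper by SGD 7874.06

Supplier A (CFR):
CIF value = CFR price + insurance = 65465.79 + 427.58 = 65893.37
Import duty = 65893.37 × 25% = 16473.34
Buyer bears (A): 427.58 + 900.83 + 102.95 + 1306.74 = 2738.10
Landed cost (A) = invoice 65465.79 + 2738.10 + duty 16473.34 = 84677.23
Supplier B (FCA):
CIF value = FCA price + origin terminal + freight + insurance = 54412.46 + 342.15 + 4411.93 + 427.58 = 59594.12
Import duty = 59594.12 × 25% = 14898.53
Buyer bears (B): 342.15 + 4411.93 + 427.58 + 900.83 + 102.95 + 1306.74 = 7492.18
Landed cost (B) = invoice 54412.46 + 7492.18 + duty 14898.53 = 76803.17
Difference = |84677.23 − 76803.17| = 7874.06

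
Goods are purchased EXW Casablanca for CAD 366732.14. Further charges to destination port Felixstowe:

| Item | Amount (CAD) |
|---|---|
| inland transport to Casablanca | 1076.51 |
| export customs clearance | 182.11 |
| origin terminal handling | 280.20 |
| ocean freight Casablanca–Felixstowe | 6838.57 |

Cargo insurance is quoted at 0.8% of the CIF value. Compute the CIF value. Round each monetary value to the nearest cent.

Let C be the CIF value. C = EXW price + pre-shipment costs + freight + 0.8% × C
C − 0.8% × C = 366732.14 + 1076.51 + 182.11 + 280.20 + 6838.57
0.992 × C = 375109.53
C = 375109.53 / 0.992 = 378134.61
Insurance premium = 0.8% × 378134.61 = 3025.08

CIF value: CAD 378134.61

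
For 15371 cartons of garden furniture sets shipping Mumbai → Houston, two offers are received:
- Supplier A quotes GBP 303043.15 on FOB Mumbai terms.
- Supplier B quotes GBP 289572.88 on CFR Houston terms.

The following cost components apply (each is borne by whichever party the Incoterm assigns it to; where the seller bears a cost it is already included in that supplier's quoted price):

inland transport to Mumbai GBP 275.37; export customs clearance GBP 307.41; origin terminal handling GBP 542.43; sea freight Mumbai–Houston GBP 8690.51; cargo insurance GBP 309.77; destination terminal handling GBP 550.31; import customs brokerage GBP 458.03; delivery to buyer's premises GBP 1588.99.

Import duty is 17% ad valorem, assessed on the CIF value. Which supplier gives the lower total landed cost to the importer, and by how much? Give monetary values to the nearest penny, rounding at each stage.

Supplier A (FOB):
CIF value = FOB price + freight + insurance = 303043.15 + 8690.51 + 309.77 = 312043.43
Import duty = 312043.43 × 17% = 53047.38
Buyer bears (A): 8690.51 + 309.77 + 550.31 + 458.03 + 1588.99 = 11597.61
Landed cost (A) = invoice 303043.15 + 11597.61 + duty 53047.38 = 367688.14
Supplier B (CFR):
CIF value = CFR price + insurance = 289572.88 + 309.77 = 289882.65
Import duty = 289882.65 × 17% = 49280.05
Buyer bears (B): 309.77 + 550.31 + 458.03 + 1588.99 = 2907.10
Landed cost (B) = invoice 289572.88 + 2907.10 + duty 49280.05 = 341760.03
Difference = |367688.14 − 341760.03| = 25928.11

Supplier B is cheaper by GBP 25928.11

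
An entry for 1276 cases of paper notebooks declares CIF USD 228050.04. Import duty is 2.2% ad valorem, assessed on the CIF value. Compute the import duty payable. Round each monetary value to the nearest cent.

Import duty = 228050.04 × 2.2% = 5017.10

Import duty: USD 5017.10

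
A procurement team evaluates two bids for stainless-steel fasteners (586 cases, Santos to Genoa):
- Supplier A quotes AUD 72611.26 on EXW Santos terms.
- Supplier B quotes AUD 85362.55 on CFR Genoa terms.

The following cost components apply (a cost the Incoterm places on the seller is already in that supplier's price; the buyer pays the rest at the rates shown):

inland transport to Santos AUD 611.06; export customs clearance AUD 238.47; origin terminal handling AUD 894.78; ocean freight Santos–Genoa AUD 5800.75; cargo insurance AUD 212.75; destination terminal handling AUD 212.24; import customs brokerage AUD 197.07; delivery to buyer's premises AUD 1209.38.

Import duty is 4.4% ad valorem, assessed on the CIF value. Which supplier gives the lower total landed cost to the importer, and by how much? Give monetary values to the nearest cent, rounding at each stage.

Supplier A is cheaper by AUD 5435.30

Supplier A (EXW):
CIF value = EXW price + inland to port + export clearance + origin terminal + freight + insurance = 72611.26 + 611.06 + 238.47 + 894.78 + 5800.75 + 212.75 = 80369.07
Import duty = 80369.07 × 4.4% = 3536.24
Buyer bears (A): 611.06 + 238.47 + 894.78 + 5800.75 + 212.75 + 212.24 + 197.07 + 1209.38 = 9376.50
Landed cost (A) = invoice 72611.26 + 9376.50 + duty 3536.24 = 85524.00
Supplier B (CFR):
CIF value = CFR price + insurance = 85362.55 + 212.75 = 85575.30
Import duty = 85575.30 × 4.4% = 3765.31
Buyer bears (B): 212.75 + 212.24 + 197.07 + 1209.38 = 1831.44
Landed cost (B) = invoice 85362.55 + 1831.44 + duty 3765.31 = 90959.30
Difference = |85524.00 − 90959.30| = 5435.30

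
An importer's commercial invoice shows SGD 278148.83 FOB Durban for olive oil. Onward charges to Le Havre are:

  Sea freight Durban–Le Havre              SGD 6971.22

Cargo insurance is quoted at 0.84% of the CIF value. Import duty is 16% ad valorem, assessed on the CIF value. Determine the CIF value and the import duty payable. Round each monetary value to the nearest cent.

Let C be the CIF value. C = FOB price + freight + 0.84% × C
C − 0.84% × C = 278148.83 + 6971.22
0.9916 × C = 285120.05
C = 285120.05 / 0.9916 = 287535.35
Insurance premium = 0.84% × 287535.35 = 2415.30
Import duty = 287535.35 × 16% = 46005.66

CIF value: SGD 287535.35; import duty: SGD 46005.66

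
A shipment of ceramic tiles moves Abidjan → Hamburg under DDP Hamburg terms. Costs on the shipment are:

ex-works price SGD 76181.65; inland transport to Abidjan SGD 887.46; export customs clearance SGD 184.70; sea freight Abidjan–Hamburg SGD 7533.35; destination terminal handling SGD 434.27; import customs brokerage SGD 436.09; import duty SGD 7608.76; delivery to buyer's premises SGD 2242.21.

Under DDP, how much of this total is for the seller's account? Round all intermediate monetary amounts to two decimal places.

DDP: the seller bears all costs including import duty.
Seller's account: goods 76181.65 + inland to port 887.46 + export clearance 184.70 + freight 7533.35 + destination terminal 434.27 + brokerage 436.09 + duty 7608.76 + delivery 2242.21 = 95508.49
Buyer's account: 0.00

Seller's account: SGD 95508.49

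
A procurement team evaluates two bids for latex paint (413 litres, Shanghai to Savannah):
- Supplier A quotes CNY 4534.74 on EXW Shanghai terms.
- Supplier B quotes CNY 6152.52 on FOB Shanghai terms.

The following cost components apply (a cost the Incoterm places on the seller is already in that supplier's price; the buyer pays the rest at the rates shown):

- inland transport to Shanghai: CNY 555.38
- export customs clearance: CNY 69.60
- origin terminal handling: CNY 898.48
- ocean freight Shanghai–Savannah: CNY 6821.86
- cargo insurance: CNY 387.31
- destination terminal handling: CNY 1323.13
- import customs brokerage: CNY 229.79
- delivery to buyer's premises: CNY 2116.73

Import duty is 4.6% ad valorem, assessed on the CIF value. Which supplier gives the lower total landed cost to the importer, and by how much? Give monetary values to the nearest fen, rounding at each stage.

Supplier A (EXW):
CIF value = EXW price + inland to port + export clearance + origin terminal + freight + insurance = 4534.74 + 555.38 + 69.60 + 898.48 + 6821.86 + 387.31 = 13267.37
Import duty = 13267.37 × 4.6% = 610.30
Buyer bears (A): 555.38 + 69.60 + 898.48 + 6821.86 + 387.31 + 1323.13 + 229.79 + 2116.73 = 12402.28
Landed cost (A) = invoice 4534.74 + 12402.28 + duty 610.30 = 17547.32
Supplier B (FOB):
CIF value = FOB price + freight + insurance = 6152.52 + 6821.86 + 387.31 = 13361.69
Import duty = 13361.69 × 4.6% = 614.64
Buyer bears (B): 6821.86 + 387.31 + 1323.13 + 229.79 + 2116.73 = 10878.82
Landed cost (B) = invoice 6152.52 + 10878.82 + duty 614.64 = 17645.98
Difference = |17547.32 − 17645.98| = 98.66

Supplier A is cheaper by CNY 98.66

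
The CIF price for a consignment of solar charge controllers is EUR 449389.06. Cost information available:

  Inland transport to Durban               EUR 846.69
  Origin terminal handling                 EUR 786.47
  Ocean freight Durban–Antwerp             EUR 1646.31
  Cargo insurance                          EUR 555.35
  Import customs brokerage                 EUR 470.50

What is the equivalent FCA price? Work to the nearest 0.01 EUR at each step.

Not relevant to the conversion: inland to port — on the seller under both CIF and FCA; already in the CIF price and stays in the FCA price. brokerage — on the buyer under both terms; not part of either seller's price.
From CIF to FCA, the seller no longer bears: origin terminal, freight, insurance.
FCA price = 449389.06 − 786.47 − 1646.31 − 555.35 = 446400.93

FCA price: EUR 446400.93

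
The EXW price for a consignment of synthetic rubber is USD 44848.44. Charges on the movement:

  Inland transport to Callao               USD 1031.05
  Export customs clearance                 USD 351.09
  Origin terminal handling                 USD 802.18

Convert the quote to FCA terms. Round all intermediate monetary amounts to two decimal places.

FCA price: USD 46230.58

Not relevant to the conversion: origin terminal — on the buyer under both terms; not part of either seller's price.
From EXW to FCA, the seller additionally bears: inland to port, export clearance.
FCA price = 44848.44 + 1031.05 + 351.09 = 46230.58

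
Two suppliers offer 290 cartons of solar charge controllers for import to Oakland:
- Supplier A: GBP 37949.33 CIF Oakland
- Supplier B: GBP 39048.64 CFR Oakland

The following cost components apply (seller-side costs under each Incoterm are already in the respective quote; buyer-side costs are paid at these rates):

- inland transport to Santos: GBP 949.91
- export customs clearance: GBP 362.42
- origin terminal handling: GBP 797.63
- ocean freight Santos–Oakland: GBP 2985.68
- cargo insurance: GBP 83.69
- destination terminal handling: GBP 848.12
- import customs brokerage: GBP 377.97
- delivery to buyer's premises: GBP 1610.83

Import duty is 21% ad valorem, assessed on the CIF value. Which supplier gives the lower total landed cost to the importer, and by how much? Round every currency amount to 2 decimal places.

Supplier A is cheaper by GBP 1431.43

Supplier A (CIF):
The CIF price already equals the CIF value: 37949.33
Import duty = 37949.33 × 21% = 7969.36
Buyer bears (A): 848.12 + 377.97 + 1610.83 = 2836.92
Landed cost (A) = invoice 37949.33 + 2836.92 + duty 7969.36 = 48755.61
Supplier B (CFR):
CIF value = CFR price + insurance = 39048.64 + 83.69 = 39132.33
Import duty = 39132.33 × 21% = 8217.79
Buyer bears (B): 83.69 + 848.12 + 377.97 + 1610.83 = 2920.61
Landed cost (B) = invoice 39048.64 + 2920.61 + duty 8217.79 = 50187.04
Difference = |48755.61 − 50187.04| = 1431.43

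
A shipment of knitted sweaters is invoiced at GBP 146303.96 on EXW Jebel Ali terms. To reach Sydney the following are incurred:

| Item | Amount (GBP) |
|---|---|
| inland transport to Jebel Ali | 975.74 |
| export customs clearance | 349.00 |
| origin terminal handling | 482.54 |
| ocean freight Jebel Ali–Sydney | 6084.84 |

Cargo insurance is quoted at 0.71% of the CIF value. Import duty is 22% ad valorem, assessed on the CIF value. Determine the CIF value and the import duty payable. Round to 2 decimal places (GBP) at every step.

CIF value: GBP 155298.70; import duty: GBP 34165.71

Let C be the CIF value. C = EXW price + pre-shipment costs + freight + 0.71% × C
C − 0.71% × C = 146303.96 + 975.74 + 349.00 + 482.54 + 6084.84
0.9929 × C = 154196.08
C = 154196.08 / 0.9929 = 155298.70
Insurance premium = 0.71% × 155298.70 = 1102.62
Import duty = 155298.70 × 22% = 34165.71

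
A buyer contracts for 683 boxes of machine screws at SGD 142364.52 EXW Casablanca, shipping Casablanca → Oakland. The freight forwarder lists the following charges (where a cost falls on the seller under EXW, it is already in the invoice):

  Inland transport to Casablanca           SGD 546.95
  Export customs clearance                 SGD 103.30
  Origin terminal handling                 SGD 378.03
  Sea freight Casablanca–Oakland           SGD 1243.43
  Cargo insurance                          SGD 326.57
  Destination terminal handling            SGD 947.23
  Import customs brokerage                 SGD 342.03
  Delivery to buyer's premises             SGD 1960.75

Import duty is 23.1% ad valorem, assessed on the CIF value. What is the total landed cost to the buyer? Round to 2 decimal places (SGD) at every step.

Total landed cost: SGD 181699.22

EXW: the seller makes goods available at their premises; the buyer bears all onward costs.
CIF value = EXW price + inland to port + export clearance + origin terminal + freight + insurance = 142364.52 + 546.95 + 103.30 + 378.03 + 1243.43 + 326.57 = 144962.80
Import duty = 144962.80 × 23.1% = 33486.41
Buyer bears: inland to port 546.95 + export clearance 103.30 + origin terminal 378.03 + freight 1243.43 + insurance 326.57 + destination terminal 947.23 + brokerage 342.03 + delivery 1960.75 + duty 33486.41 = 39334.70
Landed cost = invoice 142364.52 + 39334.70 = 181699.22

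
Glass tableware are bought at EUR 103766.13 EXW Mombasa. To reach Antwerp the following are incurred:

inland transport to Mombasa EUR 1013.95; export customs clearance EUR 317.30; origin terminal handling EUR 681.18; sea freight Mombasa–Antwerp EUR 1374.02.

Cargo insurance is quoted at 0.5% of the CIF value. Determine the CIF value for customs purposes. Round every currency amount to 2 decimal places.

CIF value: EUR 107691.04

Let C be the CIF value. C = EXW price + pre-shipment costs + freight + 0.5% × C
C − 0.5% × C = 103766.13 + 1013.95 + 317.30 + 681.18 + 1374.02
0.995 × C = 107152.58
C = 107152.58 / 0.995 = 107691.04
Insurance premium = 0.5% × 107691.04 = 538.46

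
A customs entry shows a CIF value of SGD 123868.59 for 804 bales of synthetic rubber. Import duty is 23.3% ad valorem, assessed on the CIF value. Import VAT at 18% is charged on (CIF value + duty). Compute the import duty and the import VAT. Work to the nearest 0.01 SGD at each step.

Import duty: SGD 28861.38; import VAT: SGD 27491.39

Import duty = 123868.59 × 23.3% = 28861.38
VAT base = CIF + duty = 123868.59 + 28861.38 = 152729.97
Import VAT = 152729.97 × 18% = 27491.39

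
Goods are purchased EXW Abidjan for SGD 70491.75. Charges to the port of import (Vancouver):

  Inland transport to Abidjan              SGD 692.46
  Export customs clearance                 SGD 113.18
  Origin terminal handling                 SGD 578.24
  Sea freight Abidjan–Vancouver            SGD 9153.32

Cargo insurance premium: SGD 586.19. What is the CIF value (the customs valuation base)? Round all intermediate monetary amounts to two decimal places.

CIF = EXW price + pre-shipment costs + freight + insurance
CIF = 70491.75 + 692.46 + 113.18 + 578.24 + 9153.32 + 586.19 = 81615.14

CIF value: SGD 81615.14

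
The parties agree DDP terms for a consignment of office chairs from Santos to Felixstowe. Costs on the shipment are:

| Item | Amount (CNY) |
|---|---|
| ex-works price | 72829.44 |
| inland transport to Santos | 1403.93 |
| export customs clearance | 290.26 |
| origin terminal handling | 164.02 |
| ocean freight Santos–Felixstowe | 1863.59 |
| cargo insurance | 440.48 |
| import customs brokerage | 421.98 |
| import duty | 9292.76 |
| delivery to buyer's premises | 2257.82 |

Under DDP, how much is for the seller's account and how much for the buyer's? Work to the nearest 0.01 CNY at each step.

DDP: the seller bears all costs including import duty.
Seller's account: goods 72829.44 + inland to port 1403.93 + export clearance 290.26 + origin terminal 164.02 + freight 1863.59 + insurance 440.48 + brokerage 421.98 + duty 9292.76 + delivery 2257.82 = 88964.28
Buyer's account: 0.00

Seller: CNY 88964.28; buyer: CNY 0.00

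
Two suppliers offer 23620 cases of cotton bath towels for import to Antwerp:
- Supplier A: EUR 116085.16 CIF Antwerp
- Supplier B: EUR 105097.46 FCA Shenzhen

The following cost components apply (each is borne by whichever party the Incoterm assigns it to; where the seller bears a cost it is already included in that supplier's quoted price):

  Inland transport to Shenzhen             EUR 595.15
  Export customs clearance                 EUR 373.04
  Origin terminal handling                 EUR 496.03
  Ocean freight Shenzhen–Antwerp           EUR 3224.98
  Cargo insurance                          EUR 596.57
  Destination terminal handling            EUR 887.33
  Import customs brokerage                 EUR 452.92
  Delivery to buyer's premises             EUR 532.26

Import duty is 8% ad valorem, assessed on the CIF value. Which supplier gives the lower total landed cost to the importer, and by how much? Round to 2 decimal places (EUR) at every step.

Supplier A (CIF):
The CIF price already equals the CIF value: 116085.16
Import duty = 116085.16 × 8% = 9286.81
Buyer bears (A): 887.33 + 452.92 + 532.26 = 1872.51
Landed cost (A) = invoice 116085.16 + 1872.51 + duty 9286.81 = 127244.48
Supplier B (FCA):
CIF value = FCA price + origin terminal + freight + insurance = 105097.46 + 496.03 + 3224.98 + 596.57 = 109415.04
Import duty = 109415.04 × 8% = 8753.20
Buyer bears (B): 496.03 + 3224.98 + 596.57 + 887.33 + 452.92 + 532.26 = 6190.09
Landed cost (B) = invoice 105097.46 + 6190.09 + duty 8753.20 = 120040.75
Difference = |127244.48 − 120040.75| = 7203.73

Supplier B is cheaper by EUR 7203.73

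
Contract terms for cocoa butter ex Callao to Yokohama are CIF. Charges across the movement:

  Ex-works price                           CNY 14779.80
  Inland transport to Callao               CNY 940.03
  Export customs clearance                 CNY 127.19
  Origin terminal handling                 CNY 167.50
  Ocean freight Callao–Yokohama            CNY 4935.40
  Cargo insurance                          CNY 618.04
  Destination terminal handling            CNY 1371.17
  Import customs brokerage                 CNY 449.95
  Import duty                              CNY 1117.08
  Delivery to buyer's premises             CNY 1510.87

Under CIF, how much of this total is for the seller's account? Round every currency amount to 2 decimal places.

Seller's account: CNY 21567.96

CIF: the seller pays costs through ocean freight and marine insurance to the destination port.
Seller's account: goods 14779.80 + inland to port 940.03 + export clearance 127.19 + origin terminal 167.50 + freight 4935.40 + insurance 618.04 = 21567.96
Buyer's account: destination terminal 1371.17 + brokerage 449.95 + duty 1117.08 + delivery 1510.87 = 4449.07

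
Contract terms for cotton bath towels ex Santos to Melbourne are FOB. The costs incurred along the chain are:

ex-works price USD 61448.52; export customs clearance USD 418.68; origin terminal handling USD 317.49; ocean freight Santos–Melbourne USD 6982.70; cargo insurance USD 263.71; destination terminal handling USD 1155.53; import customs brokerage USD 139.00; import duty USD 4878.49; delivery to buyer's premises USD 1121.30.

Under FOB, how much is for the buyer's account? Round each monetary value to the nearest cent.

Buyer's account: USD 14540.73

FOB: the seller bears costs until goods are on board at the origin port; the buyer bears freight, insurance and all costs thereafter.
Seller's account: goods 61448.52 + export clearance 418.68 + origin terminal 317.49 = 62184.69
Buyer's account: freight 6982.70 + insurance 263.71 + destination terminal 1155.53 + brokerage 139.00 + duty 4878.49 + delivery 1121.30 = 14540.73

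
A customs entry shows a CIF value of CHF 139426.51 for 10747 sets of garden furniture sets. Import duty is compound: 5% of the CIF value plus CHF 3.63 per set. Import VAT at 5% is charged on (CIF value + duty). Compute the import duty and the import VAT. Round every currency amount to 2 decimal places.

Import duty: CHF 45982.94; import VAT: CHF 9270.47

Ad valorem component: 139426.51 × 5% = 6971.33
Specific component: 10747 × 3.63 = 39011.61
Import duty = 6971.33 + 39011.61 = 45982.94
VAT base = CIF + duty = 139426.51 + 45982.94 = 185409.45
Import VAT = 185409.45 × 5% = 9270.47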